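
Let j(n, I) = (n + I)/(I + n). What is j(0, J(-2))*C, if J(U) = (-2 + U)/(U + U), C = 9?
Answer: 9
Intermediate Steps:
J(U) = (-2 + U)/(2*U) (J(U) = (-2 + U)/((2*U)) = (-2 + U)*(1/(2*U)) = (-2 + U)/(2*U))
j(n, I) = 1 (j(n, I) = (I + n)/(I + n) = 1)
j(0, J(-2))*C = 1*9 = 9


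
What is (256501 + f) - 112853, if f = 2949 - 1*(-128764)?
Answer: 275361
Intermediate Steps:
f = 131713 (f = 2949 + 128764 = 131713)
(256501 + f) - 112853 = (256501 + 131713) - 112853 = 388214 - 112853 = 275361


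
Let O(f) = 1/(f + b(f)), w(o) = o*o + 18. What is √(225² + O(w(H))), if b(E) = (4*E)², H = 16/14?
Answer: √10446646594682951510/14365010 ≈ 225.00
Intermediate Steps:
H = 8/7 (H = 16*(1/14) = 8/7 ≈ 1.1429)
b(E) = 16*E²
w(o) = 18 + o² (w(o) = o² + 18 = 18 + o²)
O(f) = 1/(f + 16*f²)
√(225² + O(w(H))) = √(225² + 1/((18 + (8/7)²)*(1 + 16*(18 + (8/7)²)))) = √(50625 + 1/((18 + 64/49)*(1 + 16*(18 + 64/49)))) = √(50625 + 1/((946/49)*(1 + 16*(946/49)))) = √(50625 + 49/(946*(1 + 15136/49))) = √(50625 + 49/(946*(15185/49))) = √(50625 + (49/946)*(49/15185)) = √(50625 + 2401/14365010) = √(727228633651/14365010) = √10446646594682951510/14365010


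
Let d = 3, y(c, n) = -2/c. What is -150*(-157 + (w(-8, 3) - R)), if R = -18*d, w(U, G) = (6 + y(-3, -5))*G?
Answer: 12450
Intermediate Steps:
w(U, G) = 20*G/3 (w(U, G) = (6 - 2/(-3))*G = (6 - 2*(-⅓))*G = (6 + ⅔)*G = 20*G/3)
R = -54 (R = -18*3 = -54)
-150*(-157 + (w(-8, 3) - R)) = -150*(-157 + ((20/3)*3 - 1*(-54))) = -150*(-157 + (20 + 54)) = -150*(-157 + 74) = -150*(-83) = 12450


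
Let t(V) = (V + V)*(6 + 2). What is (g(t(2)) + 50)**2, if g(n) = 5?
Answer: 3025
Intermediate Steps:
t(V) = 16*V (t(V) = (2*V)*8 = 16*V)
(g(t(2)) + 50)**2 = (5 + 50)**2 = 55**2 = 3025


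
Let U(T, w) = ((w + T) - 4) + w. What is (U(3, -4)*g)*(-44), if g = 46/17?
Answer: 18216/17 ≈ 1071.5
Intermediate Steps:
U(T, w) = -4 + T + 2*w (U(T, w) = ((T + w) - 4) + w = (-4 + T + w) + w = -4 + T + 2*w)
g = 46/17 (g = 46*(1/17) = 46/17 ≈ 2.7059)
(U(3, -4)*g)*(-44) = ((-4 + 3 + 2*(-4))*(46/17))*(-44) = ((-4 + 3 - 8)*(46/17))*(-44) = -9*46/17*(-44) = -414/17*(-44) = 18216/17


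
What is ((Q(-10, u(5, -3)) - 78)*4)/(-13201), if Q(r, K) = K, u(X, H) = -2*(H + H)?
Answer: 264/13201 ≈ 0.019998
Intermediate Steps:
u(X, H) = -4*H
((Q(-10, u(5, -3)) - 78)*4)/(-13201) = ((-4*(-3) - 78)*4)/(-13201) = ((12 - 78)*4)*(-1/13201) = -66*4*(-1/13201) = -264*(-1/13201) = 264/13201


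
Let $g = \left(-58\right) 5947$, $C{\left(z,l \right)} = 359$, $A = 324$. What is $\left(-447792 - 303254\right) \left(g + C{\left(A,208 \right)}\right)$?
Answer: $258785667082$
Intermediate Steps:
$g = -344926$
$\left(-447792 - 303254\right) \left(g + C{\left(A,208 \right)}\right) = \left(-447792 - 303254\right) \left(-344926 + 359\right) = \left(-751046\right) \left(-344567\right) = 258785667082$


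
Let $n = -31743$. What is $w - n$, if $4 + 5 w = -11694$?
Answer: $\frac{147017}{5} \approx 29403.0$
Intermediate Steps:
$w = - \frac{11698}{5}$ ($w = - \frac{4}{5} + \frac{1}{5} \left(-11694\right) = - \frac{4}{5} - \frac{11694}{5} = - \frac{11698}{5} \approx -2339.6$)
$w - n = - \frac{11698}{5} - -31743 = - \frac{11698}{5} + 31743 = \frac{147017}{5}$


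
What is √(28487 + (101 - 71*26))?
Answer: √26742 ≈ 163.53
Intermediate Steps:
√(28487 + (101 - 71*26)) = √(28487 + (101 - 1846)) = √(28487 - 1745) = √26742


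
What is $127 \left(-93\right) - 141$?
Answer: $-11952$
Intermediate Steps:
$127 \left(-93\right) - 141 = -11811 - 141 = -11952$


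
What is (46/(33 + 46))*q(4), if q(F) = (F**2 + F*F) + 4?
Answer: 1656/79 ≈ 20.962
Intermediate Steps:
q(F) = 4 + 2*F**2 (q(F) = (F**2 + F**2) + 4 = 2*F**2 + 4 = 4 + 2*F**2)
(46/(33 + 46))*q(4) = (46/(33 + 46))*(4 + 2*4**2) = (46/79)*(4 + 2*16) = ((1/79)*46)*(4 + 32) = (46/79)*36 = 1656/79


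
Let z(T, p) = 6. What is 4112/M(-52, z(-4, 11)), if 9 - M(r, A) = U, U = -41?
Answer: 2056/25 ≈ 82.240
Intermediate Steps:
M(r, A) = 50 (M(r, A) = 9 - 1*(-41) = 9 + 41 = 50)
4112/M(-52, z(-4, 11)) = 4112/50 = 4112*(1/50) = 2056/25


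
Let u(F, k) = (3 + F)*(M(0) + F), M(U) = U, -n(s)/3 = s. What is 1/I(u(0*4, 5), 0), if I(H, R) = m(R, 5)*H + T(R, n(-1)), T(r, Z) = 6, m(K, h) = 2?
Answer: 1/6 ≈ 0.16667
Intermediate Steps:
n(s) = -3*s
u(F, k) = F*(3 + F) (u(F, k) = (3 + F)*(0 + F) = (3 + F)*F = F*(3 + F))
I(H, R) = 6 + 2*H (I(H, R) = 2*H + 6 = 6 + 2*H)
1/I(u(0*4, 5), 0) = 1/(6 + 2*((0*4)*(3 + 0*4))) = 1/(6 + 2*(0*(3 + 0))) = 1/(6 + 2*(0*3)) = 1/(6 + 2*0) = 1/(6 + 0) = 1/6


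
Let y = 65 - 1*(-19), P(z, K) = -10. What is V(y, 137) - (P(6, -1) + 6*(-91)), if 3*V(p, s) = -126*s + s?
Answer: -15457/3 ≈ -5152.3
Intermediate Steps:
y = 84 (y = 65 + 19 = 84)
V(p, s) = -125*s/3 (V(p, s) = (-126*s + s)/3 = (-125*s)/3 = -125*s/3)
V(y, 137) - (P(6, -1) + 6*(-91)) = -125/3*137 - (-10 + 6*(-91)) = -17125/3 - (-10 - 546) = -17125/3 - 1*(-556) = -17125/3 + 556 = -15457/3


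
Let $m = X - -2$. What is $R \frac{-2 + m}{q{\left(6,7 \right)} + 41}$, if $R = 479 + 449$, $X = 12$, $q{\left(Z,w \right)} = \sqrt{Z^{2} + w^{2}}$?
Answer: $\frac{38048}{133} - \frac{928 \sqrt{85}}{133} \approx 221.75$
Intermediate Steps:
$m = 14$ ($m = 12 - -2 = 12 + 2 = 14$)
$R = 928$
$R \frac{-2 + m}{q{\left(6,7 \right)} + 41} = 928 \frac{-2 + 14}{\sqrt{6^{2} + 7^{2}} + 41} = 928 \frac{12}{\sqrt{36 + 49} + 41} = 928 \frac{12}{\sqrt{85} + 41} = 928 \frac{12}{41 + \sqrt{85}} = \frac{11136}{41 + \sqrt{85}}$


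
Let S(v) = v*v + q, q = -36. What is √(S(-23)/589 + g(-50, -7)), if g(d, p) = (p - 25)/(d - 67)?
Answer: √585982553/22971 ≈ 1.0538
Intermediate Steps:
S(v) = -36 + v² (S(v) = v*v - 36 = v² - 36 = -36 + v²)
g(d, p) = (-25 + p)/(-67 + d)
√(S(-23)/589 + g(-50, -7)) = √((-36 + (-23)²)/589 + (-25 - 7)/(-67 - 50)) = √((-36 + 529)*(1/589) - 32/(-117)) = √(493*(1/589) - 1/117*(-32)) = √(493/589 + 32/117) = √(76529/68913) = √585982553/22971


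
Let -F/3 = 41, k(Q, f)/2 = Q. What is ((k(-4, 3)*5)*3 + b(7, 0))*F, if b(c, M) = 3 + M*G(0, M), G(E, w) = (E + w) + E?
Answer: 14391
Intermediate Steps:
G(E, w) = w + 2*E
b(c, M) = 3 + M**2 (b(c, M) = 3 + M*(M + 2*0) = 3 + M*(M + 0) = 3 + M*M = 3 + M**2)
k(Q, f) = 2*Q
F = -123 (F = -3*41 = -123)
((k(-4, 3)*5)*3 + b(7, 0))*F = (((2*(-4))*5)*3 + (3 + 0**2))*(-123) = (-8*5*3 + (3 + 0))*(-123) = (-40*3 + 3)*(-123) = (-120 + 3)*(-123) = -117*(-123) = 14391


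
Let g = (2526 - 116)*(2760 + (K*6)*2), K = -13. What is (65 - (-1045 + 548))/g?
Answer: 281/3137820 ≈ 8.9553e-5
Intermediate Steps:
g = 6275640 (g = (2526 - 116)*(2760 - 13*6*2) = 2410*(2760 - 78*2) = 2410*(2760 - 156) = 2410*2604 = 6275640)
(65 - (-1045 + 548))/g = (65 - (-1045 + 548))/6275640 = (65 - 1*(-497))*(1/6275640) = (65 + 497)*(1/6275640) = 562*(1/6275640) = 281/3137820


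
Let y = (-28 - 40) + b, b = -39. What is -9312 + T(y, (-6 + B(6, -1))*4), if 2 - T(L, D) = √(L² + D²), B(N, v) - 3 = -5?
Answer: -9310 - √12473 ≈ -9421.7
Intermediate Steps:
B(N, v) = -2 (B(N, v) = 3 - 5 = -2)
y = -107 (y = (-28 - 40) - 39 = -68 - 39 = -107)
T(L, D) = 2 - √(D² + L²) (T(L, D) = 2 - √(L² + D²) = 2 - √(D² + L²))
-9312 + T(y, (-6 + B(6, -1))*4) = -9312 + (2 - √(((-6 - 2)*4)² + (-107)²)) = -9312 + (2 - √((-8*4)² + 11449)) = -9312 + (2 - √((-32)² + 11449)) = -9312 + (2 - √(1024 + 11449)) = -9312 + (2 - √12473) = -9310 - √12473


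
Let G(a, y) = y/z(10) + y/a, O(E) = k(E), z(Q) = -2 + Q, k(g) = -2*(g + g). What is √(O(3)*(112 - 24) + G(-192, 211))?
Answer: 13*I*√3513/24 ≈ 32.105*I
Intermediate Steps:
k(g) = -4*g
O(E) = -4*E
G(a, y) = y/8 + y/a (G(a, y) = y/(-2 + 10) + y/a = y/8 + y/a)
√(O(3)*(112 - 24) + G(-192, 211)) = √((-4*3)*(112 - 24) + ((⅛)*211 + 211/(-192))) = √(-12*88 + (211/8 + 211*(-1/192))) = √(-1056 + (211/8 - 211/192)) = √(-1056 + 4853/192) = √(-197899/192) = 13*I*√3513/24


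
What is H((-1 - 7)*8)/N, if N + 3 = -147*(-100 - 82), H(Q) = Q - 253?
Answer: -317/26751 ≈ -0.011850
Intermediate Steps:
H(Q) = -253 + Q
N = 26751 (N = -3 - 147*(-100 - 82) = -3 - 147*(-182) = -3 + 26754 = 26751)
H((-1 - 7)*8)/N = (-253 + (-1 - 7)*8)/26751 = (-253 - 8*8)*(1/26751) = (-253 - 64)*(1/26751) = -317*1/26751 = -317/26751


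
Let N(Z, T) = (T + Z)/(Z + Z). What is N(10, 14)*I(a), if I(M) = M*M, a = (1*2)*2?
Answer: 96/5 ≈ 19.200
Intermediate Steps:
a = 4 (a = 2*2 = 4)
I(M) = M**2
N(Z, T) = (T + Z)/(2*Z) (N(Z, T) = (T + Z)/((2*Z)) = (T + Z)*(1/(2*Z)) = (T + Z)/(2*Z))
N(10, 14)*I(a) = ((1/2)*(14 + 10)/10)*4**2 = ((1/2)*(1/10)*24)*16 = (6/5)*16 = 96/5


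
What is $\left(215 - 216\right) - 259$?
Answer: $-260$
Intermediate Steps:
$\left(215 - 216\right) - 259 = -1 - 259 = -260$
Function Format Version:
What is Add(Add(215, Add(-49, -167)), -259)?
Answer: -260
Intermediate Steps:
Add(Add(215, Add(-49, -167)), -259) = Add(Add(215, -216), -259) = Add(-1, -259) = -260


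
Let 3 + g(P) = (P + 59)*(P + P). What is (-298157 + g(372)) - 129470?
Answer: -106966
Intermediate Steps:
g(P) = -3 + 2*P*(59 + P) (g(P) = -3 + (P + 59)*(P + P) = -3 + (59 + P)*(2*P) = -3 + 2*P*(59 + P))
(-298157 + g(372)) - 129470 = (-298157 + (-3 + 2*372² + 118*372)) - 129470 = (-298157 + (-3 + 2*138384 + 43896)) - 129470 = (-298157 + (-3 + 276768 + 43896)) - 129470 = (-298157 + 320661) - 129470 = 22504 - 129470 = -106966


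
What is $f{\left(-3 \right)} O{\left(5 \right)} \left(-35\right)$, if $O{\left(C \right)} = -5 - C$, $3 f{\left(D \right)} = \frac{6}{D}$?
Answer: $- \frac{700}{3} \approx -233.33$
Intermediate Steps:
$f{\left(D \right)} = \frac{2}{D}$ ($f{\left(D \right)} = \frac{6 \frac{1}{D}}{3} = \frac{2}{D}$)
$f{\left(-3 \right)} O{\left(5 \right)} \left(-35\right) = \frac{2}{-3} \left(-5 - 5\right) \left(-35\right) = 2 \left(- \frac{1}{3}\right) \left(-5 - 5\right) \left(-35\right) = \left(- \frac{2}{3}\right) \left(-10\right) \left(-35\right) = \frac{20}{3} \left(-35\right) = - \frac{700}{3}$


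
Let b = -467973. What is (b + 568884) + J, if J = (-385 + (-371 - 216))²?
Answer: 1045695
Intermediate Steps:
J = 944784 (J = (-385 - 587)² = (-972)² = 944784)
(b + 568884) + J = (-467973 + 568884) + 944784 = 100911 + 944784 = 1045695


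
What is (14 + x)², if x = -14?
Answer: 0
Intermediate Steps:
(14 + x)² = (14 - 14)² = 0² = 0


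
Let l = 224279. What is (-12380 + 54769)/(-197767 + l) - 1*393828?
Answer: -10441125547/26512 ≈ -3.9383e+5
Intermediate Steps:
(-12380 + 54769)/(-197767 + l) - 1*393828 = (-12380 + 54769)/(-197767 + 224279) - 1*393828 = 42389/26512 - 393828 = -10441125547/26512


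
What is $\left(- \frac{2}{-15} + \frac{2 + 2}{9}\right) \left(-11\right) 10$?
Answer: $- \frac{572}{9} \approx -63.556$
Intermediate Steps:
$\left(- \frac{2}{-15} + \frac{2 + 2}{9}\right) \left(-11\right) 10 = \left(\left(-2\right) \left(- \frac{1}{15}\right) + 4 \cdot \frac{1}{9}\right) \left(-11\right) 10 = \left(\frac{2}{15} + \frac{4}{9}\right) \left(-11\right) 10 = \frac{26}{45} \left(-11\right) 10 = \left(- \frac{286}{45}\right) 10 = - \frac{572}{9}$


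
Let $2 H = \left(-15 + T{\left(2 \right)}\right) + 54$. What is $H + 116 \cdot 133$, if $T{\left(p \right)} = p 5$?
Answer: $\frac{30905}{2} \approx 15453.0$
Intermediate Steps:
$T{\left(p \right)} = 5 p$
$H = \frac{49}{2}$ ($H = \frac{\left(-15 + 5 \cdot 2\right) + 54}{2} = \frac{\left(-15 + 10\right) + 54}{2} = \frac{-5 + 54}{2} = \frac{1}{2} \cdot 49 = \frac{49}{2} \approx 24.5$)
$H + 116 \cdot 133 = \frac{49}{2} + 116 \cdot 133 = \frac{49}{2} + 15428 = \frac{30905}{2}$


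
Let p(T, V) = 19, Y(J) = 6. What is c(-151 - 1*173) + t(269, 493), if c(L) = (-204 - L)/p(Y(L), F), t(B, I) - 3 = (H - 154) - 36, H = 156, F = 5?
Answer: -469/19 ≈ -24.684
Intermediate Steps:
t(B, I) = -31 (t(B, I) = 3 + ((156 - 154) - 36) = 3 + (2 - 36) = 3 - 34 = -31)
c(L) = -204/19 - L/19 (c(L) = (-204 - L)/19 = (-204 - L)*(1/19) = -204/19 - L/19)
c(-151 - 1*173) + t(269, 493) = (-204/19 - (-151 - 1*173)/19) - 31 = (-204/19 - (-151 - 173)/19) - 31 = (-204/19 - 1/19*(-324)) - 31 = (-204/19 + 324/19) - 31 = 120/19 - 31 = -469/19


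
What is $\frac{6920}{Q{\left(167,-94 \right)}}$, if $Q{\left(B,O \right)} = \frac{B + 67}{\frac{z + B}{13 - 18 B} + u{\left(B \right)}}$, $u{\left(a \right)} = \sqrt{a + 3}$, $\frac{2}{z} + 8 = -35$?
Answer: $- \frac{8279780}{5019261} + \frac{3460 \sqrt{170}}{117} \approx 383.93$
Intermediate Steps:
$z = - \frac{2}{43}$ ($z = \frac{2}{-8 - 35} = \frac{2}{-43} = 2 \left(- \frac{1}{43}\right) = - \frac{2}{43} \approx -0.046512$)
$u{\left(a \right)} = \sqrt{3 + a}$
$Q{\left(B,O \right)} = \frac{67 + B}{\sqrt{3 + B} + \frac{- \frac{2}{43} + B}{13 - 18 B}}$ ($Q{\left(B,O \right)} = \frac{B + 67}{\frac{- \frac{2}{43} + B}{13 - 18 B} + \sqrt{3 + B}} = \frac{67 + B}{\frac{- \frac{2}{43} + B}{13 - 18 B} + \sqrt{3 + B}} = \frac{67 + B}{\sqrt{3 + B} + \frac{- \frac{2}{43} + B}{13 - 18 B}}$)
$\frac{6920}{Q{\left(167,-94 \right)}} = \frac{6920}{43 \frac{1}{2 - 559 \sqrt{3 + 167} - 7181 + 774 \cdot 167 \sqrt{3 + 167}} \left(-871 + 18 \cdot 167^{2} + 1193 \cdot 167\right)} = \frac{6920}{43 \frac{1}{2 - 559 \sqrt{170} - 7181 + 774 \cdot 167 \sqrt{170}} \left(-871 + 18 \cdot 27889 + 199231\right)} = \frac{6920}{43 \frac{1}{2 - 559 \sqrt{170} - 7181 + 129258 \sqrt{170}} \left(-871 + 502002 + 199231\right)} = \frac{6920}{43 \frac{1}{-7179 + 128699 \sqrt{170}} \cdot 700362} = \frac{6920}{30115566 \frac{1}{-7179 + 128699 \sqrt{170}}} = 6920 \left(- \frac{2393}{10038522} + \frac{\sqrt{170}}{234}\right) = - \frac{8279780}{5019261} + \frac{3460 \sqrt{170}}{117}$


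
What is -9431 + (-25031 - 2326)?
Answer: -36788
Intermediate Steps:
-9431 + (-25031 - 2326) = -9431 - 27357 = -36788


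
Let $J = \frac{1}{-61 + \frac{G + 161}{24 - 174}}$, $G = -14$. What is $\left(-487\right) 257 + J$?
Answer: $- \frac{387867791}{3099} \approx -1.2516 \cdot 10^{5}$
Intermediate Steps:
$J = - \frac{50}{3099}$ ($J = \frac{1}{-61 + \frac{-14 + 161}{24 - 174}} = \frac{1}{-61 + \frac{147}{-150}} = \frac{1}{-61 + 147 \left(- \frac{1}{150}\right)} = \frac{1}{-61 - \frac{49}{50}} = \frac{1}{- \frac{3099}{50}} = - \frac{50}{3099} \approx -0.016134$)
$\left(-487\right) 257 + J = \left(-487\right) 257 - \frac{50}{3099} = -125159 - \frac{50}{3099} = - \frac{387867791}{3099}$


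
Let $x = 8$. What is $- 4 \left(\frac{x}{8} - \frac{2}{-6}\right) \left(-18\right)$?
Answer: $96$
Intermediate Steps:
$- 4 \left(\frac{x}{8} - \frac{2}{-6}\right) \left(-18\right) = - 4 \left(\frac{8}{8} - \frac{2}{-6}\right) \left(-18\right) = - 4 \left(8 \cdot \frac{1}{8} - - \frac{1}{3}\right) \left(-18\right) = - 4 \left(1 + \frac{1}{3}\right) \left(-18\right) = - 4 \cdot \frac{4}{3} \left(-18\right) = \left(-4\right) \left(-24\right) = 96$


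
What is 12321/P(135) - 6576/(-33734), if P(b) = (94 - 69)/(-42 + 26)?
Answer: -3325010712/421675 ≈ -7885.2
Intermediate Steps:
P(b) = -25/16 (P(b) = 25/(-16) = 25*(-1/16) = -25/16)
12321/P(135) - 6576/(-33734) = 12321/(-25/16) - 6576/(-33734) = 12321*(-16/25) - 6576*(-1/33734) = -197136/25 + 3288/16867 = -3325010712/421675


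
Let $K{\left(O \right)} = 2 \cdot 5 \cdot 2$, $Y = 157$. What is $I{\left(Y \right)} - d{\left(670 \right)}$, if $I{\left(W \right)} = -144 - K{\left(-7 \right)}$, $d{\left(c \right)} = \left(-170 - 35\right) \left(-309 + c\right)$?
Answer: $73841$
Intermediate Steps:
$d{\left(c \right)} = 63345 - 205 c$ ($d{\left(c \right)} = - 205 \left(-309 + c\right) = 63345 - 205 c$)
$K{\left(O \right)} = 20$ ($K{\left(O \right)} = 10 \cdot 2 = 20$)
$I{\left(W \right)} = -164$ ($I{\left(W \right)} = -144 - 20 = -164$)
$I{\left(Y \right)} - d{\left(670 \right)} = -164 - \left(63345 - 137350\right) = -164 - -74005 = -164 + 74005 = 73841$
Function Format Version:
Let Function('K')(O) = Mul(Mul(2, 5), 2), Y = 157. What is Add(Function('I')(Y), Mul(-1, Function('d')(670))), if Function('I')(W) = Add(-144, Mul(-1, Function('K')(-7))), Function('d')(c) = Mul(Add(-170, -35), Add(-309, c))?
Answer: 73841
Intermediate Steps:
Function('d')(c) = Add(63345, Mul(-205, c)) (Function('d')(c) = Mul(-205, Add(-309, c)) = Add(63345, Mul(-205, c)))
Function('K')(O) = 20 (Function('K')(O) = Mul(10, 2) = 20)
Function('I')(W) = -164 (Function('I')(W) = Add(-144, Mul(-1, 20)) = Add(-144, -20) = -164)
Add(Function('I')(Y), Mul(-1, Function('d')(670))) = Add(-164, Mul(-1, Add(63345, Mul(-205, 670)))) = Add(-164, Mul(-1, Add(63345, -137350))) = Add(-164, Mul(-1, -74005)) = Add(-164, 74005) = 73841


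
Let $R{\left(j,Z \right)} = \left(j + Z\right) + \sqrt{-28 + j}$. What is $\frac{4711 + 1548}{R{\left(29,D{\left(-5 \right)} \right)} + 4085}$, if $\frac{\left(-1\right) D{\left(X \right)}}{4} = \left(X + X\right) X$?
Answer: $\frac{6259}{3915} \approx 1.5987$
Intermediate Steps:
$D{\left(X \right)} = - 8 X^{2}$ ($D{\left(X \right)} = - 4 \left(X + X\right) X = - 4 \cdot 2 X X = - 4 \cdot 2 X^{2} = - 8 X^{2}$)
$R{\left(j,Z \right)} = Z + j + \sqrt{-28 + j}$ ($R{\left(j,Z \right)} = \left(Z + j\right) + \sqrt{-28 + j} = Z + j + \sqrt{-28 + j}$)
$\frac{4711 + 1548}{R{\left(29,D{\left(-5 \right)} \right)} + 4085} = \frac{4711 + 1548}{\left(- 8 \left(-5\right)^{2} + 29 + \sqrt{-28 + 29}\right) + 4085} = \frac{6259}{\left(\left(-8\right) 25 + 29 + \sqrt{1}\right) + 4085} = \frac{6259}{\left(-200 + 29 + 1\right) + 4085} = \frac{6259}{-170 + 4085} = \frac{6259}{3915}$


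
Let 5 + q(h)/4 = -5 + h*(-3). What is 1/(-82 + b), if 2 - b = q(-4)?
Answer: -1/88 ≈ -0.011364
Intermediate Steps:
q(h) = -40 - 12*h (q(h) = -20 + 4*(-5 + h*(-3)) = -20 + 4*(-5 - 3*h) = -20 + (-20 - 12*h) = -40 - 12*h)
b = -6 (b = 2 - (-40 - 12*(-4)) = 2 - (-40 + 48) = 2 - 1*8 = 2 - 8 = -6)
1/(-82 + b) = 1/(-82 - 6) = 1/(-88) = -1/88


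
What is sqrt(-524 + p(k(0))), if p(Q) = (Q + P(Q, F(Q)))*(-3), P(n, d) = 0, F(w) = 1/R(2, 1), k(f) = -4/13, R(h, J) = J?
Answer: 20*I*sqrt(221)/13 ≈ 22.871*I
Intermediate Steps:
k(f) = -4/13 (k(f) = -4*1/13 = -4/13)
F(w) = 1 (F(w) = 1/1 = 1)
p(Q) = -3*Q (p(Q) = (Q + 0)*(-3) = Q*(-3) = -3*Q)
sqrt(-524 + p(k(0))) = sqrt(-524 - 3*(-4/13)) = sqrt(-524 + 12/13) = sqrt(-6800/13) = 20*I*sqrt(221)/13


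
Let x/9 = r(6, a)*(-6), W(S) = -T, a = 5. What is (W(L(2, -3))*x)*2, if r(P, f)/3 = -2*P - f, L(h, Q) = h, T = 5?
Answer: -27540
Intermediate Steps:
r(P, f) = -6*P - 3*f (r(P, f) = 3*(-2*P - f) = 3*(-f - 2*P) = -6*P - 3*f)
W(S) = -5 (W(S) = -1*5 = -5)
x = 2754 (x = 9*((-6*6 - 3*5)*(-6)) = 9*((-36 - 15)*(-6)) = 9*(-51*(-6)) = 9*306 = 2754)
(W(L(2, -3))*x)*2 = -5*2754*2 = -13770*2 = -27540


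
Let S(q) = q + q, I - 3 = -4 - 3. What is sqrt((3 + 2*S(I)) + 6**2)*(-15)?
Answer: -15*sqrt(23) ≈ -71.938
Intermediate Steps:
I = -4 (I = 3 + (-4 - 3) = 3 - 7 = -4)
S(q) = 2*q
sqrt((3 + 2*S(I)) + 6**2)*(-15) = sqrt((3 + 2*(2*(-4))) + 6**2)*(-15) = sqrt((3 + 2*(-8)) + 36)*(-15) = sqrt((3 - 16) + 36)*(-15) = sqrt(-13 + 36)*(-15) = sqrt(23)*(-15) = -15*sqrt(23)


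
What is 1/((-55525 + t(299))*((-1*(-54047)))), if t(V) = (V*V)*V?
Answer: 1/1441723938578 ≈ 6.9361e-13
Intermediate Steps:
t(V) = V³ (t(V) = V²*V = V³)
1/((-55525 + t(299))*((-1*(-54047)))) = 1/((-55525 + 299³)*((-1*(-54047)))) = 1/((-55525 + 26730899)*54047) = (1/54047)/26675374 = (1/26675374)*(1/54047) = 1/1441723938578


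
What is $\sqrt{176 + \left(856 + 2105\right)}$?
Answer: $\sqrt{3137} \approx 56.009$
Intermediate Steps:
$\sqrt{176 + \left(856 + 2105\right)} = \sqrt{176 + 2961} = \sqrt{3137}$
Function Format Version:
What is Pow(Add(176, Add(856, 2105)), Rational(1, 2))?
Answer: Pow(3137, Rational(1, 2)) ≈ 56.009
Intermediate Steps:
Pow(Add(176, Add(856, 2105)), Rational(1, 2)) = Pow(Add(176, 2961), Rational(1, 2)) = Pow(3137, Rational(1, 2))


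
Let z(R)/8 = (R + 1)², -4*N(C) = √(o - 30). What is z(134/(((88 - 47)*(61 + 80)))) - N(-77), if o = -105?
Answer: 279897800/33419961 + 3*I*√15/4 ≈ 8.3752 + 2.9047*I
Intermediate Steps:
N(C) = -3*I*√15/4 (N(C) = -√(-105 - 30)/4 = -3*I*√15/4)
z(R) = 8*(1 + R)² (z(R) = 8*(R + 1)² = 8*(1 + R)²)
z(134/(((88 - 47)*(61 + 80)))) - N(-77) = 8*(1 + 134/(((88 - 47)*(61 + 80))))² - (-3)*I*√15/4 = 8*(1 + 134/((41*141)))² + 3*I*√15/4 = 8*(1 + 134/5781)² + 3*I*√15/4 = 8*(5915/5781)² + 3*I*√15/4 = 8*(34987225/33419961) + 3*I*√15/4 = 279897800/33419961 + 3*I*√15/4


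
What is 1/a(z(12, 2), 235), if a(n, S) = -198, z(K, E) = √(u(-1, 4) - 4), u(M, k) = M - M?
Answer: -1/198 ≈ -0.0050505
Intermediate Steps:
u(M, k) = 0
z(K, E) = 2*I (z(K, E) = √(0 - 4) = √(-4) = 2*I)
1/a(z(12, 2), 235) = 1/(-198) = -1/198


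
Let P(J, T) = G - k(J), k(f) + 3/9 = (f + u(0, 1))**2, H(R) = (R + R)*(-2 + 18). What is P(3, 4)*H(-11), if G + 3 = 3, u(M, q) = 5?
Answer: 67232/3 ≈ 22411.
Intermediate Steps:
H(R) = 32*R (H(R) = (2*R)*16 = 32*R)
k(f) = -1/3 + (5 + f)**2 (k(f) = -1/3 + (f + 5)**2 = -1/3 + (5 + f)**2)
G = 0 (G = -3 + 3 = 0)
P(J, T) = 1/3 - (5 + J)**2 (P(J, T) = 0 - (-1/3 + (5 + J)**2) = 0 + (1/3 - (5 + J)**2) = 1/3 - (5 + J)**2)
P(3, 4)*H(-11) = (1/3 - (5 + 3)**2)*(32*(-11)) = (1/3 - 1*8**2)*(-352) = (1/3 - 1*64)*(-352) = (1/3 - 64)*(-352) = -191/3*(-352) = 67232/3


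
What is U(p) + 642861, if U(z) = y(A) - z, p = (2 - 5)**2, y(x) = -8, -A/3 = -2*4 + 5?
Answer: 642844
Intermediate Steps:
A = 9 (A = -3*(-2*4 + 5) = -3*(-8 + 5) = -3*(-3) = 9)
p = 9 (p = (-3)**2 = 9)
U(z) = -8 - z
U(p) + 642861 = (-8 - 1*9) + 642861 = (-8 - 9) + 642861 = -17 + 642861 = 642844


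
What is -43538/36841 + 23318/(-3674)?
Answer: -509508525/67676917 ≈ -7.5285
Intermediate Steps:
-43538/36841 + 23318/(-3674) = -43538*1/36841 + 23318*(-1/3674) = -43538/36841 - 11659/1837 = -509508525/67676917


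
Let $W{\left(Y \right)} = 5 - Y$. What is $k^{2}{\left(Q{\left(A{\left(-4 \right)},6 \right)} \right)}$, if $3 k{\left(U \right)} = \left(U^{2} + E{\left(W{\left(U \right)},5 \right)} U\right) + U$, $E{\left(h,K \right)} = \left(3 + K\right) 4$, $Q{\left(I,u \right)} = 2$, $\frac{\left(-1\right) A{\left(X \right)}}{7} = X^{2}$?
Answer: $\frac{4900}{9} \approx 544.44$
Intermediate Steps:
$A{\left(X \right)} = - 7 X^{2}$
$E{\left(h,K \right)} = 12 + 4 K$
$k{\left(U \right)} = 11 U + \frac{U^{2}}{3}$ ($k{\left(U \right)} = \frac{\left(U^{2} + \left(12 + 4 \cdot 5\right) U\right) + U}{3} = \frac{\left(U^{2} + \left(12 + 20\right) U\right) + U}{3} = \frac{\left(U^{2} + 32 U\right) + U}{3} = \frac{U^{2} + 33 U}{3} = 11 U + \frac{U^{2}}{3}$)
$k^{2}{\left(Q{\left(A{\left(-4 \right)},6 \right)} \right)} = \left(\frac{1}{3} \cdot 2 \left(33 + 2\right)\right)^{2} = \left(\frac{1}{3} \cdot 2 \cdot 35\right)^{2} = \left(\frac{70}{3}\right)^{2} = \frac{4900}{9}$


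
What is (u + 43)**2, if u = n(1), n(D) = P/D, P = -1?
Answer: 1764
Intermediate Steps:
n(D) = -1/D
u = -1 (u = -1/1 = -1*1 = -1)
(u + 43)**2 = (-1 + 43)**2 = 42**2 = 1764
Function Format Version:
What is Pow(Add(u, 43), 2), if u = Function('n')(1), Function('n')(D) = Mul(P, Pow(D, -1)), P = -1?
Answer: 1764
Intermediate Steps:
Function('n')(D) = Mul(-1, Pow(D, -1))
u = -1 (u = Mul(-1, Pow(1, -1)) = Mul(-1, 1) = -1)
Pow(Add(u, 43), 2) = Pow(Add(-1, 43), 2) = Pow(42, 2) = 1764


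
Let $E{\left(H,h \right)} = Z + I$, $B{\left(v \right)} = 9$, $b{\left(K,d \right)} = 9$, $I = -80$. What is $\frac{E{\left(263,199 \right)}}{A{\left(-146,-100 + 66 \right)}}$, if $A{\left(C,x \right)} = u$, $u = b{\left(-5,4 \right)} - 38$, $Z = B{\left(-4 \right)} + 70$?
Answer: $\frac{1}{29} \approx 0.034483$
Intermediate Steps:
$Z = 79$ ($Z = 9 + 70 = 79$)
$E{\left(H,h \right)} = -1$ ($E{\left(H,h \right)} = 79 - 80 = -1$)
$u = -29$ ($u = 9 - 38 = -29$)
$A{\left(C,x \right)} = -29$
$\frac{E{\left(263,199 \right)}}{A{\left(-146,-100 + 66 \right)}} = - \frac{1}{-29} = \left(-1\right) \left(- \frac{1}{29}\right) = \frac{1}{29}$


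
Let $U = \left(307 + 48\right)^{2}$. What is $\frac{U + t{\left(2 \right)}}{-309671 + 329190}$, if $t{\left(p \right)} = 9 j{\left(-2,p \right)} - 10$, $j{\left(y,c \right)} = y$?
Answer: $\frac{125997}{19519} \approx 6.4551$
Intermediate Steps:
$t{\left(p \right)} = -28$ ($t{\left(p \right)} = 9 \left(-2\right) - 10 = -18 - 10 = -28$)
$U = 126025$ ($U = 355^{2} = 126025$)
$\frac{U + t{\left(2 \right)}}{-309671 + 329190} = \frac{126025 - 28}{-309671 + 329190} = \frac{125997}{19519}$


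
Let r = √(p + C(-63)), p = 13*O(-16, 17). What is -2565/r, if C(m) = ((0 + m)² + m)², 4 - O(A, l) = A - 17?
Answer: -2565*√15257317/15257317 ≈ -0.65667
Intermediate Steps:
O(A, l) = 21 - A (O(A, l) = 4 - (A - 17) = 4 - (-17 + A) = 4 + (17 - A) = 21 - A)
p = 481 (p = 13*(21 - 1*(-16)) = 13*(21 + 16) = 13*37 = 481)
C(m) = (m + m²)² (C(m) = (m² + m)² = (m + m²)²)
r = √15257317 (r = √(481 + (-63)²*(1 - 63)²) = √(481 + 3969*(-62)²) = √(481 + 3969*3844) = √(481 + 15256836) = √15257317 ≈ 3906.1)
-2565/r = -2565*√15257317/15257317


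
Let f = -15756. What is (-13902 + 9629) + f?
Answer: -20029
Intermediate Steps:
(-13902 + 9629) + f = (-13902 + 9629) - 15756 = -4273 - 15756 = -20029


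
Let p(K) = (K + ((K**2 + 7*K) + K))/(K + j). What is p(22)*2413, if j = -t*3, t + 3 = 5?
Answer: 822833/8 ≈ 1.0285e+5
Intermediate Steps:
t = 2 (t = -3 + 5 = 2)
j = -6 (j = -1*2*3 = -2*3 = -6)
p(K) = (K**2 + 9*K)/(-6 + K) (p(K) = (K + ((K**2 + 7*K) + K))/(K - 6) = (K + (K**2 + 8*K))/(-6 + K) = (K**2 + 9*K)/(-6 + K))
p(22)*2413 = (22*(9 + 22)/(-6 + 22))*2413 = (22*31/16)*2413 = (22*(1/16)*31)*2413 = (341/8)*2413 = 822833/8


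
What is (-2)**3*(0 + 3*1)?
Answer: -24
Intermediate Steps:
(-2)**3*(0 + 3*1) = -8*(0 + 3) = -8*3 = -24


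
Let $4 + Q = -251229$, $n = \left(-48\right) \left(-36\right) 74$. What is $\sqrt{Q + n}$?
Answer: $i \sqrt{123361} \approx 351.23 i$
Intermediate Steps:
$n = 127872$ ($n = 1728 \cdot 74 = 127872$)
$Q = -251233$ ($Q = -4 - 251229 = -251233$)
$\sqrt{Q + n} = \sqrt{-251233 + 127872} = \sqrt{-123361} = i \sqrt{123361}$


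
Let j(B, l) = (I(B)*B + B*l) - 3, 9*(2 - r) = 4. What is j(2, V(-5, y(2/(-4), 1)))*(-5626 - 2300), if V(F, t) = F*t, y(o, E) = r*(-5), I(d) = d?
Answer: -1873178/3 ≈ -6.2439e+5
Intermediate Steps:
r = 14/9 (r = 2 - ⅑*4 = 2 - 4/9 = 14/9 ≈ 1.5556)
y(o, E) = -70/9 (y(o, E) = (14/9)*(-5) = -70/9)
j(B, l) = -3 + B² + B*l (j(B, l) = (B*B + B*l) - 3 = (B² + B*l) - 3 = -3 + B² + B*l)
j(2, V(-5, y(2/(-4), 1)))*(-5626 - 2300) = (-3 + 2² + 2*(-5*(-70/9)))*(-5626 - 2300) = (-3 + 4 + 2*(350/9))*(-7926) = (-3 + 4 + 700/9)*(-7926) = (709/9)*(-7926) = -1873178/3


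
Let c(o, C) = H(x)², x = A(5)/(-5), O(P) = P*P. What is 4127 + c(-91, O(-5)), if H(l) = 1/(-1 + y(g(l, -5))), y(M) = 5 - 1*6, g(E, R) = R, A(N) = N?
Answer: 16509/4 ≈ 4127.3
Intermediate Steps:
O(P) = P²
y(M) = -1 (y(M) = 5 - 6 = -1)
x = -1 (x = 5/(-5) = 5*(-⅕) = -1)
H(l) = -½ (H(l) = 1/(-1 - 1) = 1/(-2) = -½)
c(o, C) = ¼ (c(o, C) = (-½)² = ¼)
4127 + c(-91, O(-5)) = 4127 + ¼ = 16509/4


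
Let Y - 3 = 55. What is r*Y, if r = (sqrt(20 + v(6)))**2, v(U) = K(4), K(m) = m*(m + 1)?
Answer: 2320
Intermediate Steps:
K(m) = m*(1 + m)
Y = 58 (Y = 3 + 55 = 58)
v(U) = 20 (v(U) = 4*(1 + 4) = 4*5 = 20)
r = 40 (r = (sqrt(20 + 20))**2 = (sqrt(40))**2 = (2*sqrt(10))**2 = 40)
r*Y = 40*58 = 2320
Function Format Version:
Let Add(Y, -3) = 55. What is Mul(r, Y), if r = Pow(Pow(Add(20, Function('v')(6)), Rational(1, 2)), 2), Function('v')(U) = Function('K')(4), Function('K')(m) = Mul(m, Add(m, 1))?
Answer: 2320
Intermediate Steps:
Function('K')(m) = Mul(m, Add(1, m))
Y = 58 (Y = Add(3, 55) = 58)
Function('v')(U) = 20 (Function('v')(U) = Mul(4, Add(1, 4)) = Mul(4, 5) = 20)
r = 40 (r = Pow(Pow(Add(20, 20), Rational(1, 2)), 2) = Pow(Pow(40, Rational(1, 2)), 2) = Pow(Mul(2, Pow(10, Rational(1, 2))), 2) = 40)
Mul(r, Y) = Mul(40, 58) = 2320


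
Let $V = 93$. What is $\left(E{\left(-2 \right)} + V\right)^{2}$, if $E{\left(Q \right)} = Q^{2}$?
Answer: $9409$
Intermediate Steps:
$\left(E{\left(-2 \right)} + V\right)^{2} = \left(\left(-2\right)^{2} + 93\right)^{2} = \left(4 + 93\right)^{2} = 97^{2} = 9409$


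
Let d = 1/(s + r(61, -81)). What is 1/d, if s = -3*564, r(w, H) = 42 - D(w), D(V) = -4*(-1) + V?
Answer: -1715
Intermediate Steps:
D(V) = 4 + V
r(w, H) = 38 - w (r(w, H) = 42 - (4 + w) = 42 + (-4 - w) = 38 - w)
s = -1692
d = -1/1715 (d = 1/(-1692 + (38 - 1*61)) = 1/(-1692 + (38 - 61)) = 1/(-1692 - 23) = 1/(-1715) = -1/1715 ≈ -0.00058309)
1/d = 1/(-1/1715) = -1715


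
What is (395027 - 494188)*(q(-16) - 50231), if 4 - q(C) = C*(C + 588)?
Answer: 4073038075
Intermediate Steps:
q(C) = 4 - C*(588 + C) (q(C) = 4 - C*(C + 588) = 4 - C*(588 + C))
(395027 - 494188)*(q(-16) - 50231) = (395027 - 494188)*((4 - 1*(-16)² - 588*(-16)) - 50231) = -99161*((4 - 1*256 + 9408) - 50231) = -99161*((4 - 256 + 9408) - 50231) = -99161*(9156 - 50231) = -99161*(-41075) = 4073038075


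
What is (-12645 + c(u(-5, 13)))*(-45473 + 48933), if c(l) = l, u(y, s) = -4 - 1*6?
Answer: -43786300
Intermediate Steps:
u(y, s) = -10 (u(y, s) = -4 - 6 = -10)
(-12645 + c(u(-5, 13)))*(-45473 + 48933) = (-12645 - 10)*(-45473 + 48933) = -12655*3460 = -43786300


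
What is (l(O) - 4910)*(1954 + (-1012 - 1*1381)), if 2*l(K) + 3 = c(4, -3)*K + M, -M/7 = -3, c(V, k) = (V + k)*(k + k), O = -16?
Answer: 2130467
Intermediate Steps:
c(V, k) = 2*k*(V + k) (c(V, k) = (V + k)*(2*k) = 2*k*(V + k))
M = 21 (M = -7*(-3) = 21)
l(K) = 9 - 3*K (l(K) = -3/2 + ((2*(-3)*(4 - 3))*K + 21)/2 = -3/2 + ((2*(-3)*1)*K + 21)/2 = -3/2 + (-6*K + 21)/2 = -3/2 + (21 - 6*K)/2 = -3/2 + (21/2 - 3*K) = 9 - 3*K)
(l(O) - 4910)*(1954 + (-1012 - 1*1381)) = ((9 - 3*(-16)) - 4910)*(1954 + (-1012 - 1*1381)) = ((9 + 48) - 4910)*(1954 + (-1012 - 1381)) = (57 - 4910)*(1954 - 2393) = -4853*(-439) = 2130467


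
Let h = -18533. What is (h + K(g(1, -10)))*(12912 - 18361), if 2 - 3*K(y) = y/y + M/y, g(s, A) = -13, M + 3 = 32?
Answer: 1312745835/13 ≈ 1.0098e+8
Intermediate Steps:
M = 29 (M = -3 + 32 = 29)
K(y) = ⅓ - 29/(3*y) (K(y) = ⅔ - (y/y + 29/y)/3 = ⅔ - (1 + 29/y)/3 = ⅔ + (-⅓ - 29/(3*y)) = ⅓ - 29/(3*y))
(h + K(g(1, -10)))*(12912 - 18361) = (-18533 + (⅓)*(-29 - 13)/(-13))*(12912 - 18361) = (-18533 + (⅓)*(-1/13)*(-42))*(-5449) = (-18533 + 14/13)*(-5449) = -240915/13*(-5449) = 1312745835/13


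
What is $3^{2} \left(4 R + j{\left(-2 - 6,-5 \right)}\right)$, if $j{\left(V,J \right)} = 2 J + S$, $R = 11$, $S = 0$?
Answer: $306$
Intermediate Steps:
$j{\left(V,J \right)} = 2 J$ ($j{\left(V,J \right)} = 2 J + 0 = 2 J$)
$3^{2} \left(4 R + j{\left(-2 - 6,-5 \right)}\right) = 3^{2} \left(4 \cdot 11 + 2 \left(-5\right)\right) = 9 \left(44 - 10\right) = 9 \cdot 34 = 306$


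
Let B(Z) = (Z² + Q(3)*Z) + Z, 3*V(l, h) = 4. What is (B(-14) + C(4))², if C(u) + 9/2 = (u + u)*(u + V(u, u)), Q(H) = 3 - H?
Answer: 1745041/36 ≈ 48473.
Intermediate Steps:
V(l, h) = 4/3 (V(l, h) = (⅓)*4 = 4/3)
C(u) = -9/2 + 2*u*(4/3 + u) (C(u) = -9/2 + (u + u)*(u + 4/3) = -9/2 + (2*u)*(4/3 + u) = -9/2 + 2*u*(4/3 + u))
B(Z) = Z + Z² (B(Z) = (Z² + (3 - 1*3)*Z) + Z = (Z² + (3 - 3)*Z) + Z = (Z² + 0*Z) + Z = (Z² + 0) + Z = Z² + Z = Z + Z²)
(B(-14) + C(4))² = (-14*(1 - 14) + (-9/2 + 2*4² + (8/3)*4))² = (-14*(-13) + (-9/2 + 2*16 + 32/3))² = (182 + (-9/2 + 32 + 32/3))² = (182 + 229/6)² = (1321/6)² = 1745041/36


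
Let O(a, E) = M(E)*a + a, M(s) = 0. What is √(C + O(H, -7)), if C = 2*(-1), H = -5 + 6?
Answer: I ≈ 1.0*I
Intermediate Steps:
H = 1
C = -2
O(a, E) = a (O(a, E) = 0*a + a = 0 + a = a)
√(C + O(H, -7)) = √(-2 + 1) = √(-1) = I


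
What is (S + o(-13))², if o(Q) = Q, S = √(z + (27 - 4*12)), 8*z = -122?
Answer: (26 - I*√145)²/4 ≈ 132.75 - 156.54*I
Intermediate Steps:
z = -61/4 (z = (⅛)*(-122) = -61/4 ≈ -15.250)
S = I*√145/2 (S = √(-61/4 + (27 - 4*12)) = √(-61/4 + (27 - 48)) = √(-61/4 - 21) = √(-145/4) = I*√145/2 ≈ 6.0208*I)
(S + o(-13))² = (I*√145/2 - 13)² = (-13 + I*√145/2)²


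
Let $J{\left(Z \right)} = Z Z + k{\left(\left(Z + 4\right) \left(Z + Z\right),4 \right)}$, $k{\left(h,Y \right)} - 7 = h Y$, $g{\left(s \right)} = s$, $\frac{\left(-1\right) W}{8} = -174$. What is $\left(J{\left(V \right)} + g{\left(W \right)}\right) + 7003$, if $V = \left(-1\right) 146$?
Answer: $195574$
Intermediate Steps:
$W = 1392$ ($W = \left(-8\right) \left(-174\right) = 1392$)
$V = -146$
$k{\left(h,Y \right)} = 7 + Y h$ ($k{\left(h,Y \right)} = 7 + h Y = 7 + Y h$)
$J{\left(Z \right)} = 7 + Z^{2} + 8 Z \left(4 + Z\right)$ ($J{\left(Z \right)} = Z Z + \left(7 + 4 \left(Z + 4\right) \left(Z + Z\right)\right) = Z^{2} + \left(7 + 4 \left(4 + Z\right) 2 Z\right) = Z^{2} + \left(7 + 4 \cdot 2 Z \left(4 + Z\right)\right) = Z^{2} + \left(7 + 8 Z \left(4 + Z\right)\right) = 7 + Z^{2} + 8 Z \left(4 + Z\right)$)
$\left(J{\left(V \right)} + g{\left(W \right)}\right) + 7003 = \left(\left(7 + 9 \left(-146\right)^{2} + 32 \left(-146\right)\right) + 1392\right) + 7003 = \left(\left(7 + 9 \cdot 21316 - 4672\right) + 1392\right) + 7003 = \left(\left(7 + 191844 - 4672\right) + 1392\right) + 7003 = \left(187179 + 1392\right) + 7003 = 188571 + 7003 = 195574$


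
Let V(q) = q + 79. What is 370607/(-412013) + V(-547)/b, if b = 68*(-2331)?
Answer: -232346636/259156177 ≈ -0.89655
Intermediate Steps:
V(q) = 79 + q
b = -158508
370607/(-412013) + V(-547)/b = 370607/(-412013) + (79 - 547)/(-158508) = 370607*(-1/412013) - 468*(-1/158508) = -370607/412013 + 13/4403 = -232346636/259156177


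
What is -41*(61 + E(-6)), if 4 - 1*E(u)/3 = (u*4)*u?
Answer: 14719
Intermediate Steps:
E(u) = 12 - 12*u² (E(u) = 12 - 3*u*4*u = 12 - 3*4*u*u = 12 - 12*u²)
-41*(61 + E(-6)) = -41*(61 + (12 - 12*(-6)²)) = -41*(61 + (12 - 12*36)) = -41*(61 + (12 - 432)) = -41*(61 - 420) = -41*(-359) = 14719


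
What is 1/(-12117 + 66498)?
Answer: 1/54381 ≈ 1.8389e-5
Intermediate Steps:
1/(-12117 + 66498) = 1/54381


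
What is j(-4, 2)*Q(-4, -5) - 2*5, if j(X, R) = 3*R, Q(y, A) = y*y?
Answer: 86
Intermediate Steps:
Q(y, A) = y²
j(-4, 2)*Q(-4, -5) - 2*5 = (3*2)*(-4)² - 2*5 = 6*16 - 10 = 96 - 10 = 86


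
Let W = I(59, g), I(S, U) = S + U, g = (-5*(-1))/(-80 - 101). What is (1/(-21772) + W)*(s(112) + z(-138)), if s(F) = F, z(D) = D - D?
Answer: 6507036116/985183 ≈ 6604.9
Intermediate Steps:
g = -5/181 (g = 5/(-181) = 5*(-1/181) = -5/181 ≈ -0.027624)
z(D) = 0
W = 10674/181 (W = 59 - 5/181 = 10674/181 ≈ 58.972)
(1/(-21772) + W)*(s(112) + z(-138)) = (1/(-21772) + 10674/181)*(112 + 0) = (-1/21772 + 10674/181)*112 = (232394147/3940732)*112 = 6507036116/985183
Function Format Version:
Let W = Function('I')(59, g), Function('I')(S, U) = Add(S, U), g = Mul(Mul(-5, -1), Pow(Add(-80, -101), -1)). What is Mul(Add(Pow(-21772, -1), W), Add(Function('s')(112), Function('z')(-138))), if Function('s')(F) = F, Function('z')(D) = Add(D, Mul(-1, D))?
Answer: Rational(6507036116, 985183) ≈ 6604.9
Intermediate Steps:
g = Rational(-5, 181) (g = Mul(5, Pow(-181, -1)) = Mul(5, Rational(-1, 181)) = Rational(-5, 181) ≈ -0.027624)
Function('z')(D) = 0
W = Rational(10674, 181) (W = Add(59, Rational(-5, 181)) = Rational(10674, 181) ≈ 58.972)
Mul(Add(Pow(-21772, -1), W), Add(Function('s')(112), Function('z')(-138))) = Mul(Add(Pow(-21772, -1), Rational(10674, 181)), Add(112, 0)) = Mul(Add(Rational(-1, 21772), Rational(10674, 181)), 112) = Mul(Rational(232394147, 3940732), 112) = Rational(6507036116, 985183)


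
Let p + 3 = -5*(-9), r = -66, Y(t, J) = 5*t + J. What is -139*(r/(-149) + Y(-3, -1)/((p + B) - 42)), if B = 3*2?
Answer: 138166/447 ≈ 309.10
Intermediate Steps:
Y(t, J) = J + 5*t
p = 42 (p = -3 - 5*(-9) = -3 + 45 = 42)
B = 6
-139*(r/(-149) + Y(-3, -1)/((p + B) - 42)) = -139*(-66/(-149) + (-1 + 5*(-3))/((42 + 6) - 42)) = -139*(-66*(-1/149) + (-1 - 15)/(48 - 42)) = -139*(66/149 - 16/6) = -139*(66/149 - 16*1/6) = -139*(66/149 - 8/3) = -139*(-994/447) = 138166/447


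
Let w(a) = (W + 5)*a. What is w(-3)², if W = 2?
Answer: 441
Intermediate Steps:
w(a) = 7*a (w(a) = (2 + 5)*a = 7*a)
w(-3)² = (7*(-3))² = (-21)² = 441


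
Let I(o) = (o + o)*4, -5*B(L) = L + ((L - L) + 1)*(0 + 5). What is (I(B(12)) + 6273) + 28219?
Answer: 172324/5 ≈ 34465.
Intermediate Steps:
B(L) = -1 - L/5 (B(L) = -(L + ((L - L) + 1)*(0 + 5))/5 = -(L + (0 + 1)*5)/5 = -(L + 1*5)/5 = -(L + 5)/5 = -(5 + L)/5 = -1 - L/5)
I(o) = 8*o (I(o) = (2*o)*4 = 8*o)
(I(B(12)) + 6273) + 28219 = (8*(-1 - ⅕*12) + 6273) + 28219 = (8*(-1 - 12/5) + 6273) + 28219 = (8*(-17/5) + 6273) + 28219 = (-136/5 + 6273) + 28219 = 31229/5 + 28219 = 172324/5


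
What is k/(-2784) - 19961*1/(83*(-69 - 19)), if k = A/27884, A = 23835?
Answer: 64557478999/23625109376 ≈ 2.7326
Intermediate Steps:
k = 23835/27884 ≈ 0.85479
k/(-2784) - 19961*1/(83*(-69 - 19)) = (23835/27884)/(-2784) - 19961*1/(83*(-69 - 19)) = (23835/27884)*(-1/2784) - 19961/(83*(-88)) = -7945/25876352 - 19961/(-7304) = -7945/25876352 - 19961*(-1/7304) = -7945/25876352 + 19961/7304 = 64557478999/23625109376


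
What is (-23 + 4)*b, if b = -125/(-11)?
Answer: -2375/11 ≈ -215.91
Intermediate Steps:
b = 125/11 (b = -125*(-1/11) = 125/11 ≈ 11.364)
(-23 + 4)*b = (-23 + 4)*(125/11) = -19*125/11 = -2375/11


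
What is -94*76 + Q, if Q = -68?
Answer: -7212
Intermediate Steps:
-94*76 + Q = -94*76 - 68 = -7144 - 68 = -7212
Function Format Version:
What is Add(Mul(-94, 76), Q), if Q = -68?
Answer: -7212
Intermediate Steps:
Add(Mul(-94, 76), Q) = Add(Mul(-94, 76), -68) = Add(-7144, -68) = -7212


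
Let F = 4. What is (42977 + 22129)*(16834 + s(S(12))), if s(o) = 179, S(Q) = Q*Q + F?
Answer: 1107648378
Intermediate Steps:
S(Q) = 4 + Q² (S(Q) = Q*Q + 4 = Q² + 4 = 4 + Q²)
(42977 + 22129)*(16834 + s(S(12))) = (42977 + 22129)*(16834 + 179) = 65106*17013 = 1107648378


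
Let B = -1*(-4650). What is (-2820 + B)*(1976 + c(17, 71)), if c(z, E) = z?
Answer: 3647190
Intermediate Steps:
B = 4650
(-2820 + B)*(1976 + c(17, 71)) = (-2820 + 4650)*(1976 + 17) = 1830*1993 = 3647190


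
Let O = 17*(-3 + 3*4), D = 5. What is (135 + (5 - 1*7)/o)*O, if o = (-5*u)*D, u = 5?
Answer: 2582181/125 ≈ 20657.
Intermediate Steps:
o = -125 (o = -5*5*5 = -25*5 = -125)
O = 153 (O = 17*(-3 + 12) = 17*9 = 153)
(135 + (5 - 1*7)/o)*O = (135 + (5 - 1*7)/(-125))*153 = (135 + (5 - 7)*(-1/125))*153 = (135 - 2*(-1/125))*153 = (135 + 2/125)*153 = (16877/125)*153 = 2582181/125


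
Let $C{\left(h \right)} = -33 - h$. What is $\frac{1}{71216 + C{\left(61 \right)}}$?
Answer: $\frac{1}{71122} \approx 1.406 \cdot 10^{-5}$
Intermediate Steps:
$\frac{1}{71216 + C{\left(61 \right)}} = \frac{1}{71216 - 94} = \frac{1}{71122}$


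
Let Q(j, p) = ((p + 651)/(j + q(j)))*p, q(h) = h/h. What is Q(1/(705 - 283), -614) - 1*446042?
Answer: -198262762/423 ≈ -4.6871e+5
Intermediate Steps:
q(h) = 1
Q(j, p) = p*(651 + p)/(1 + j) (Q(j, p) = ((p + 651)/(j + 1))*p = ((651 + p)/(1 + j))*p = p*(651 + p)/(1 + j))
Q(1/(705 - 283), -614) - 1*446042 = -614*(651 - 614)/(1 + 1/(705 - 283)) - 1*446042 = -614*37/(1 + 1/422) - 446042 = -614*37/423/422 - 446042 = -614*422/423*37 - 446042 = -9586996/423 - 446042 = -198262762/423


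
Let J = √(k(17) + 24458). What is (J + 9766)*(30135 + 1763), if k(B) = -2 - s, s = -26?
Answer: 311515868 + 31898*√24482 ≈ 3.1651e+8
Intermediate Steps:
k(B) = 24 (k(B) = -2 - 1*(-26) = -2 + 26 = 24)
J = √24482 (J = √(24 + 24458) = √24482 ≈ 156.47)
(J + 9766)*(30135 + 1763) = (√24482 + 9766)*(30135 + 1763) = (9766 + √24482)*31898 = 311515868 + 31898*√24482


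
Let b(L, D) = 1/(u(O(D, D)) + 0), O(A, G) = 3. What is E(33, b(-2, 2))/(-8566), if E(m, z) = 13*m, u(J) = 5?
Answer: -429/8566 ≈ -0.050082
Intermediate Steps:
b(L, D) = ⅕ (b(L, D) = 1/(5 + 0) = 1/5 = ⅕)
E(33, b(-2, 2))/(-8566) = (13*33)/(-8566) = 429*(-1/8566) = -429/8566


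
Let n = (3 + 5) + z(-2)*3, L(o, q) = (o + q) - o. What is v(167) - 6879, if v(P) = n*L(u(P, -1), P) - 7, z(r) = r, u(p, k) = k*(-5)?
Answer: -6552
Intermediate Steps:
u(p, k) = -5*k
L(o, q) = q
n = 2 (n = (3 + 5) - 2*3 = 8 - 6 = 2)
v(P) = -7 + 2*P (v(P) = 2*P - 7 = -7 + 2*P)
v(167) - 6879 = (-7 + 2*167) - 6879 = (-7 + 334) - 6879 = 327 - 6879 = -6552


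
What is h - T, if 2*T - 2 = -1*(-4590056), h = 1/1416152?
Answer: -3250109908407/1416152 ≈ -2.2950e+6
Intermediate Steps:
h = 1/1416152 ≈ 7.0614e-7
T = 2295029 (T = 1 + (-1*(-4590056))/2 = 1 + (1/2)*4590056 = 1 + 2295028 = 2295029)
h - T = 1/1416152 - 1*2295029 = 1/1416152 - 2295029 = -3250109908407/1416152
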